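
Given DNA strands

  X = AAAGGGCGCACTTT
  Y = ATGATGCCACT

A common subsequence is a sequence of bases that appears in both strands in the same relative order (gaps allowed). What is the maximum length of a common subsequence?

8

Match A [1,1], then A [2,4], then G [6,6], then C [7,7], then C [9,8], then A [10,9], then C [11,10], then T [14,11] — 8 bases in the same relative order in both, and the DP table's final entry dp[14][11] is also 8, so no common subsequence is longer.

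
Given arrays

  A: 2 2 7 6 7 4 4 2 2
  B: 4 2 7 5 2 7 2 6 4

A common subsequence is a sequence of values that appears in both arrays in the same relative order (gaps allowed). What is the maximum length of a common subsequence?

5

Let dp[i][j] be the LCS length of the first i values of A and the first j values of B. dp[i][j] = dp[i-1][j-1]+1 when the i-th and j-th values match, else max(dp[i-1][j], dp[i][j-1]).
    ·  4  2  7  5  2  7  2  6  4
 ·  0  0  0  0  0  0  0  0  0  0
 2  0  0  1  1  1  1  1  1  1  1
 2  0  0  1  1  1  2  2  2  2  2
 7  0  0  1  2  2  2  3  3  3  3
 6  0  0  1  2  2  2  3  3  4  4
 7  0  0  1  2  2  2  3  3  4  4
 4  0  1  1  2  2  2  3  3  4  5
 4  0  1  1  2  2  2  3  3  4  5
 2  0  1  2  2  2  3  3  4  4  5
 2  0  1  2  2  2  3  3  4  4  5
dp[9][9] = 5. One LCS (by backtracking along matches): 2, 2, 7, 6, 4.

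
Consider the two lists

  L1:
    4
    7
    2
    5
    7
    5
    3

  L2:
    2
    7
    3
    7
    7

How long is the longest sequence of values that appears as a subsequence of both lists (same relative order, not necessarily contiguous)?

Match 2 [3,1]; then 7 [5,2]; then 3 [7,3] — 3 values in the same relative order in both. The LCS DP gives dp[7][5] = 3, so this is optimal.

3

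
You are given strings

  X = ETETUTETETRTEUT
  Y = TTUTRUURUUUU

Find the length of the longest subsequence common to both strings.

One common subsequence of length 6: T [2,1], then T [4,2], then U [5,3], then T [6,4], then R [11,8], then U [14,12]. dp[15][12] = 6 confirms this is the maximum.

6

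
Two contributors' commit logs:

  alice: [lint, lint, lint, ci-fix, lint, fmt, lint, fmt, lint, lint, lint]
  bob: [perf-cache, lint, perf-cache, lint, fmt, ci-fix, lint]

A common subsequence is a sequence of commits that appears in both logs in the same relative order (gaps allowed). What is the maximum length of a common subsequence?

4

Taking lint [1,2], lint [2,4], ci-fix [4,6], lint [11,7] gives a common subsequence of length 4. Since dp[11][7] = 4, nothing longer is possible.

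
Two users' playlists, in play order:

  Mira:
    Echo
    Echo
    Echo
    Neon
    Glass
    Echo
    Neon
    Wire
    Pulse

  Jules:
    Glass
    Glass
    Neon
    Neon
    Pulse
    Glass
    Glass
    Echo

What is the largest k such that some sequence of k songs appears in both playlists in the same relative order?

3

Match Neon [4,4], then Glass [5,7], then Echo [6,8] — 3 songs in the same relative order in both. Since dp[9][8] = 3, nothing longer is possible.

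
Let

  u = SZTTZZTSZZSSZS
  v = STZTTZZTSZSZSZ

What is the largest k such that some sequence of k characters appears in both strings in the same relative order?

Match S [1,1]; then Z [2,3]; then T [3,4]; then T [4,5]; then Z [5,6]; then Z [6,7]; then T [7,8]; then S [8,9]; then Z [9,10]; then Z [10,12]; then S [12,13]; then Z [13,14] — 12 characters in the same relative order in both. The LCS DP gives dp[14][14] = 12, so this is optimal.

12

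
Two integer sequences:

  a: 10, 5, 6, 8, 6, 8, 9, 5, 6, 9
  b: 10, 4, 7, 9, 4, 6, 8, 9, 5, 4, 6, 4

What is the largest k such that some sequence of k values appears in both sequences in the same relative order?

Let dp[i][j] be the LCS length of the first i values of a and the first j values of b. dp[i][j] = dp[i-1][j-1]+1 when the i-th and j-th values match, else max(dp[i-1][j], dp[i][j-1]).
    · 10  4  7  9  4  6  8  9  5  4  6  4
 ·  0  0  0  0  0  0  0  0  0  0  0  0  0
10  0  1  1  1  1  1  1  1  1  1  1  1  1
 5  0  1  1  1  1  1  1  1  1  2  2  2  2
 6  0  1  1  1  1  1  2  2  2  2  2  3  3
 8  0  1  1  1  1  1  2  3  3  3  3  3  3
 6  0  1  1  1  1  1  2  3  3  3  3  4  4
 8  0  1  1  1  1  1  2  3  3  3  3  4  4
 9  0  1  1  1  2  2  2  3  4  4  4  4  4
 5  0  1  1  1  2  2  2  3  4  5  5  5  5
 6  0  1  1  1  2  2  3  3  4  5  5  6  6
 9  0  1  1  1  2  2  3  3  4  5  5  6  6
dp[10][12] = 6. One LCS (by backtracking along matches): 10, 6, 8, 9, 5, 6.

6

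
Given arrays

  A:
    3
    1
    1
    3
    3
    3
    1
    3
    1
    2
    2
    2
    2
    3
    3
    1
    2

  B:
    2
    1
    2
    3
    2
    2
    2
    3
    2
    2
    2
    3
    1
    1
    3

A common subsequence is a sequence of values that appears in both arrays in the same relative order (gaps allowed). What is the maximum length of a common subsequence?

Pick 1 at A[2]=B[2], then 3 at A[4]=B[4], then 3 at A[8]=B[8], then 2 at A[11]=B[9], then 2 at A[12]=B[10], then 2 at A[13]=B[11], then 3 at A[14]=B[12], then 3 at A[15]=B[15]; all 8 values appear in both, in order. dp[17][15] = 8 confirms this is the maximum.

8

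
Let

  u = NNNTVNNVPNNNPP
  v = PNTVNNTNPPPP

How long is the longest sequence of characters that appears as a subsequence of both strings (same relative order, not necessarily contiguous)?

8

Match N (u #1, v #2), then N (u #2, v #5), then N (u #3, v #6), then T (u #4, v #7), then N (u #6, v #8), then P (u #9, v #10), then P (u #13, v #11), then P (u #14, v #12) — 8 characters in the same relative order in both. dp[14][12] = 8 confirms this is the maximum.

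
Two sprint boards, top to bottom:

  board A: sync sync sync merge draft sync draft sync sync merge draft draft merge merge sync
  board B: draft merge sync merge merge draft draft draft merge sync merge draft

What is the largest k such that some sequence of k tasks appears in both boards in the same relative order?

7

One common subsequence of length 7: sync (board A #1, board B #3), then merge (board A #4, board B #5), then draft (board A #5, board B #7), then draft (board A #7, board B #8), then sync (board A #9, board B #10), then merge (board A #10, board B #11), then draft (board A #12, board B #12). dp[15][12] = 7 confirms this is the maximum.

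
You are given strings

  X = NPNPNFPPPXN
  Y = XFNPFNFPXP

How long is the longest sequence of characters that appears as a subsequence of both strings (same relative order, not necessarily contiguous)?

One common subsequence of length 6: N (X #1, Y #3) → P (X #2, Y #4) → N (X #5, Y #6) → F (X #6, Y #7) → P (X #7, Y #8) → P (X #9, Y #10). The LCS DP gives dp[11][10] = 6, so this is optimal.

6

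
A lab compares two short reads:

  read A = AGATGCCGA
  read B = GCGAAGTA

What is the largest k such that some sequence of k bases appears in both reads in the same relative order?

Taking A at read A[1]=read B[5] → G at read A[2]=read B[6] → T at read A[4]=read B[7] → A at read A[9]=read B[8] gives a common subsequence of length 4, and the DP table's final entry dp[9][8] is also 4, so no common subsequence is longer.

4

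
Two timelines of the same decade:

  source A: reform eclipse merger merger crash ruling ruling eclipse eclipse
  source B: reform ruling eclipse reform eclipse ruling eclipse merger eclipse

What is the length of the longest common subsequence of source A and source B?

Taking reform at source A[1]=source B[4], eclipse at source A[2]=source B[5], ruling at source A[7]=source B[6], eclipse at source A[8]=source B[7], eclipse at source A[9]=source B[9] gives a common subsequence of length 5. Since dp[9][9] = 5, nothing longer is possible.

5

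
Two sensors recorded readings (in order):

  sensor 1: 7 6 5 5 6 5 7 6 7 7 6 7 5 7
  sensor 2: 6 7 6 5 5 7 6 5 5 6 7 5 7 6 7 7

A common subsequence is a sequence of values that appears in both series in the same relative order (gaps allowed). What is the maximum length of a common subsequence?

12

Pick 7 [1,2], then 6 [2,3], then 5 [3,4], then 5 [4,5], then 6 [5,7], then 5 [6,9], then 6 [8,10], then 7 [9,11], then 7 [10,13], then 6 [11,14], then 7 [12,15], then 7 [14,16]; all 12 values appear in both, in order, and the DP table's final entry dp[14][16] is also 12, so no common subsequence is longer.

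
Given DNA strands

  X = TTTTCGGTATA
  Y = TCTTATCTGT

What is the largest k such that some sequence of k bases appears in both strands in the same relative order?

Pick T (X #1, Y #1); then T (X #2, Y #3); then T (X #3, Y #4); then T (X #4, Y #6); then C (X #5, Y #7); then G (X #7, Y #9); then T (X #10, Y #10); all 7 bases appear in both, in order, and the DP table's final entry dp[11][10] is also 7, so no common subsequence is longer.

7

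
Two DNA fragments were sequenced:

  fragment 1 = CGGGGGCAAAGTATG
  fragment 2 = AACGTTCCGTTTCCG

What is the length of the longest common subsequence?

Match C at fragment 1[1]=fragment 2[3], G at fragment 1[2]=fragment 2[4], C at fragment 1[7]=fragment 2[8], G at fragment 1[11]=fragment 2[9], T at fragment 1[12]=fragment 2[11], T at fragment 1[14]=fragment 2[12], G at fragment 1[15]=fragment 2[15] — 7 bases in the same relative order in both. dp[15][15] = 7 confirms this is the maximum.

7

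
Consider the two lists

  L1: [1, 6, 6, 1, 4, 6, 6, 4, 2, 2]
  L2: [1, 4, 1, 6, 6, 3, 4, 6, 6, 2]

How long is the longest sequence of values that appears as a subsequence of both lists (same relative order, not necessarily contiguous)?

Taking 1 at L1[1]=L2[3], 6 at L1[2]=L2[4], 6 at L1[3]=L2[5], 4 at L1[5]=L2[7], 6 at L1[6]=L2[8], 6 at L1[7]=L2[9], 2 at L1[10]=L2[10] gives a common subsequence of length 7. Since dp[10][10] = 7, nothing longer is possible.

7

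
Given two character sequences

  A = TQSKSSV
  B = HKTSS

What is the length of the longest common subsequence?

Let dp[i][j] be the LCS length of the first i characters of A and the first j characters of B. dp[i][j] = dp[i-1][j-1]+1 when the i-th and j-th characters match, else max(dp[i-1][j], dp[i][j-1]).
    ·  H  K  T  S  S
 ·  0  0  0  0  0  0
 T  0  0  0  1  1  1
 Q  0  0  0  1  1  1
 S  0  0  0  1  2  2
 K  0  0  1  1  2  2
 S  0  0  1  1  2  3
 S  0  0  1  1  2  3
 V  0  0  1  1  2  3
dp[7][5] = 3. One LCS (by backtracking along matches): TSS.

3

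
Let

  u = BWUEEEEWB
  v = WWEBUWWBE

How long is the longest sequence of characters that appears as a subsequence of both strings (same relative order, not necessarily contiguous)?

Let dp[i][j] be the LCS length of the first i characters of u and the first j characters of v. dp[i][j] = dp[i-1][j-1]+1 when the i-th and j-th characters match, else max(dp[i-1][j], dp[i][j-1]).
    ·  W  W  E  B  U  W  W  B  E
 ·  0  0  0  0  0  0  0  0  0  0
 B  0  0  0  0  1  1  1  1  1  1
 W  0  1  1  1  1  1  2  2  2  2
 U  0  1  1  1  1  2  2  2  2  2
 E  0  1  1  2  2  2  2  2  2  3
 E  0  1  1  2  2  2  2  2  2  3
 E  0  1  1  2  2  2  2  2  2  3
 E  0  1  1  2  2  2  2  2  2  3
 W  0  1  2  2  2  2  3  3  3  3
 B  0  1  2  2  3  3  3  3  4  4
dp[9][9] = 4. One LCS (by backtracking along matches): BWWB.

4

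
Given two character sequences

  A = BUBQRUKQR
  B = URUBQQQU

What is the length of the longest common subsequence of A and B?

4

Let dp[i][j] be the LCS length of the first i characters of A and the first j characters of B. dp[i][j] = dp[i-1][j-1]+1 when the i-th and j-th characters match, else max(dp[i-1][j], dp[i][j-1]).
    ·  U  R  U  B  Q  Q  Q  U
 ·  0  0  0  0  0  0  0  0  0
 B  0  0  0  0  1  1  1  1  1
 U  0  1  1  1  1  1  1  1  2
 B  0  1  1  1  2  2  2  2  2
 Q  0  1  1  1  2  3  3  3  3
 R  0  1  2  2  2  3  3  3  3
 U  0  1  2  3  3  3  3  3  4
 K  0  1  2  3  3  3  3  3  4
 Q  0  1  2  3  3  4  4  4  4
 R  0  1  2  3  3  4  4  4  4
dp[9][8] = 4. One LCS (by backtracking along matches): UBQU.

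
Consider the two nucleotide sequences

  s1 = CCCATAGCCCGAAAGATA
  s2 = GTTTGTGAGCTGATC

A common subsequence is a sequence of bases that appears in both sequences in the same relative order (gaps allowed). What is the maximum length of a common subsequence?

Taking T at s1[5]=s2[6]; then A at s1[6]=s2[8]; then G at s1[7]=s2[9]; then C at s1[8]=s2[10]; then G at s1[15]=s2[12]; then A at s1[16]=s2[13]; then T at s1[17]=s2[14] gives a common subsequence of length 7. The LCS DP gives dp[18][15] = 7, so this is optimal.

7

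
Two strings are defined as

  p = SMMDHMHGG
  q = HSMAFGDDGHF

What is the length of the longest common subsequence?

Match S (p #1, q #2), M (p #2, q #3), D (p #4, q #8), H (p #5, q #10) — 4 characters in the same relative order in both, and the DP table's final entry dp[9][11] is also 4, so no common subsequence is longer.

4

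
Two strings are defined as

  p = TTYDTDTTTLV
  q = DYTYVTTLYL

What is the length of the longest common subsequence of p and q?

Let dp[i][j] be the LCS length of the first i characters of p and the first j characters of q. dp[i][j] = dp[i-1][j-1]+1 when the i-th and j-th characters match, else max(dp[i-1][j], dp[i][j-1]).
    ·  D  Y  T  Y  V  T  T  L  Y  L
 ·  0  0  0  0  0  0  0  0  0  0  0
 T  0  0  0  1  1  1  1  1  1  1  1
 T  0  0  0  1  1  1  2  2  2  2  2
 Y  0  0  1  1  2  2  2  2  2  3  3
 D  0  1  1  1  2  2  2  2  2  3  3
 T  0  1  1  2  2  2  3  3  3  3  3
 D  0  1  1  2  2  2  3  3  3  3  3
 T  0  1  1  2  2  2  3  4  4  4  4
 T  0  1  1  2  2  2  3  4  4  4  4
 T  0  1  1  2  2  2  3  4  4  4  4
 L  0  1  1  2  2  2  3  4  5  5  5
 V  0  1  1  2  2  3  3  4  5  5  5
dp[11][10] = 5. One LCS (by backtracking along matches): TYTTL.

5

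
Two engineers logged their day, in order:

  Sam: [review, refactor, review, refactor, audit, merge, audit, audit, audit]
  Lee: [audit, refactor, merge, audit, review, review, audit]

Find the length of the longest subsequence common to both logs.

4

Match refactor (Sam #4, Lee #2) → merge (Sam #6, Lee #3) → audit (Sam #7, Lee #4) → audit (Sam #9, Lee #7) — 4 tasks in the same relative order in both, and the DP table's final entry dp[9][7] is also 4, so no common subsequence is longer.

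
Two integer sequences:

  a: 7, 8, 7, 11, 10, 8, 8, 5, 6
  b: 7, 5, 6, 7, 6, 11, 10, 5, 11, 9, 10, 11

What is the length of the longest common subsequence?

5

One common subsequence of length 5: 7 [1,1] → 7 [3,4] → 11 [4,6] → 10 [5,7] → 5 [8,8]. dp[9][12] = 5 confirms this is the maximum.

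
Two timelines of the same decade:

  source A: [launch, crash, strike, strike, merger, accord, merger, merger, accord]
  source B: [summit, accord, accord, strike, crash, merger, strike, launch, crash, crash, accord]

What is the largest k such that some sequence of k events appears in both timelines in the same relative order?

3

Pick launch (source A #1, source B #8), then crash (source A #2, source B #10), then accord (source A #9, source B #11); all 3 events appear in both, in order. The LCS DP gives dp[9][11] = 3, so this is optimal.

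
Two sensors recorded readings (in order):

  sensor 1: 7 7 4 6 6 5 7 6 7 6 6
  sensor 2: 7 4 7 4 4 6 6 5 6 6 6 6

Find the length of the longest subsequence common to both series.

Pick 7 at sensor 1[1]=sensor 2[1]; then 7 at sensor 1[2]=sensor 2[3]; then 4 at sensor 1[3]=sensor 2[5]; then 6 at sensor 1[4]=sensor 2[6]; then 6 at sensor 1[5]=sensor 2[7]; then 5 at sensor 1[6]=sensor 2[8]; then 6 at sensor 1[8]=sensor 2[10]; then 6 at sensor 1[10]=sensor 2[11]; then 6 at sensor 1[11]=sensor 2[12]; all 9 values appear in both, in order. dp[11][12] = 9 confirms this is the maximum.

9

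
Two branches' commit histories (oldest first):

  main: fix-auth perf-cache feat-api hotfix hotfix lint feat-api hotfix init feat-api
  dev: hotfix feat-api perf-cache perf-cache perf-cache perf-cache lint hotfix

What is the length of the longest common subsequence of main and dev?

3

Match perf-cache (main #2, dev #6), then lint (main #6, dev #7), then hotfix (main #8, dev #8) — 3 commits in the same relative order in both, and the DP table's final entry dp[10][8] is also 3, so no common subsequence is longer.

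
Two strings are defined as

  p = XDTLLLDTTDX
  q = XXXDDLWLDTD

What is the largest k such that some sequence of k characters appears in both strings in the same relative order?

Pick X at p[1]=q[3]; then D at p[2]=q[5]; then L at p[4]=q[6]; then L at p[6]=q[8]; then D at p[7]=q[9]; then T at p[9]=q[10]; then D at p[10]=q[11]; all 7 characters appear in both, in order, and the DP table's final entry dp[11][11] is also 7, so no common subsequence is longer.

7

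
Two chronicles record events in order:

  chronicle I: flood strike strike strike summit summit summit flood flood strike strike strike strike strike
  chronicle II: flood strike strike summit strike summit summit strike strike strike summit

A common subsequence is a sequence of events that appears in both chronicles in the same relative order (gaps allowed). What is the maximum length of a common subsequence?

9

Taking flood (chronicle I #1, chronicle II #1), strike (chronicle I #2, chronicle II #2), strike (chronicle I #3, chronicle II #3), strike (chronicle I #4, chronicle II #5), summit (chronicle I #6, chronicle II #6), summit (chronicle I #7, chronicle II #7), strike (chronicle I #10, chronicle II #8), strike (chronicle I #11, chronicle II #9), strike (chronicle I #12, chronicle II #10) gives a common subsequence of length 9. The LCS DP gives dp[14][11] = 9, so this is optimal.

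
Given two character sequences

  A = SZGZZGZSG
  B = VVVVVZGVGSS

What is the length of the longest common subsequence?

4

Let dp[i][j] be the LCS length of the first i characters of A and the first j characters of B. dp[i][j] = dp[i-1][j-1]+1 when the i-th and j-th characters match, else max(dp[i-1][j], dp[i][j-1]).
    ·  V  V  V  V  V  Z  G  V  G  S  S
 ·  0  0  0  0  0  0  0  0  0  0  0  0
 S  0  0  0  0  0  0  0  0  0  0  1  1
 Z  0  0  0  0  0  0  1  1  1  1  1  1
 G  0  0  0  0  0  0  1  2  2  2  2  2
 Z  0  0  0  0  0  0  1  2  2  2  2  2
 Z  0  0  0  0  0  0  1  2  2  2  2  2
 G  0  0  0  0  0  0  1  2  2  3  3  3
 Z  0  0  0  0  0  0  1  2  2  3  3  3
 S  0  0  0  0  0  0  1  2  2  3  4  4
 G  0  0  0  0  0  0  1  2  2  3  4  4
dp[9][11] = 4. One LCS (by backtracking along matches): ZGGS.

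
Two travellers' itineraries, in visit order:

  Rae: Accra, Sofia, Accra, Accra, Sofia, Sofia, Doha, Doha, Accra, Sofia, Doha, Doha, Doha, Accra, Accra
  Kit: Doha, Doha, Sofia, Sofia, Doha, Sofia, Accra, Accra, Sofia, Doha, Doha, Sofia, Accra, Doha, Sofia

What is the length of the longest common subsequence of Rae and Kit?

8

Match Sofia [2,6], then Accra [3,7], then Accra [4,8], then Sofia [6,9], then Doha [7,10], then Doha [8,11], then Accra [9,13], then Sofia [10,15] — 8 stops in the same relative order in both. The LCS DP gives dp[15][15] = 8, so this is optimal.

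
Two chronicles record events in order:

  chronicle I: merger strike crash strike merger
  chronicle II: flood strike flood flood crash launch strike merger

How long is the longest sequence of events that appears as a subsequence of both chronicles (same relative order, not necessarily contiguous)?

4

Taking strike (chronicle I #2, chronicle II #2) → crash (chronicle I #3, chronicle II #5) → strike (chronicle I #4, chronicle II #7) → merger (chronicle I #5, chronicle II #8) gives a common subsequence of length 4, and the DP table's final entry dp[5][8] is also 4, so no common subsequence is longer.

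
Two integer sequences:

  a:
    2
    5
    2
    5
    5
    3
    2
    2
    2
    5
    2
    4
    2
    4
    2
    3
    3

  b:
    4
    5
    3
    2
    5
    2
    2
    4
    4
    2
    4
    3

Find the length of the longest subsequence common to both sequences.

9

Taking 5 [2,2] → 2 [3,4] → 5 [5,5] → 2 [7,6] → 2 [8,7] → 4 [12,9] → 2 [13,10] → 4 [14,11] → 3 [17,12] gives a common subsequence of length 9, and the DP table's final entry dp[17][12] is also 9, so no common subsequence is longer.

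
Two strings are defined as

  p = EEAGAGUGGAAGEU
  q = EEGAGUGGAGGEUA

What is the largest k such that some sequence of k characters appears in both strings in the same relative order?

12

Pick E (p #1, q #1), then E (p #2, q #2), then G (p #4, q #3), then A (p #5, q #4), then G (p #6, q #5), then U (p #7, q #6), then G (p #8, q #7), then G (p #9, q #8), then A (p #10, q #9), then G (p #12, q #11), then E (p #13, q #12), then U (p #14, q #13); all 12 characters appear in both, in order. Since dp[14][14] = 12, nothing longer is possible.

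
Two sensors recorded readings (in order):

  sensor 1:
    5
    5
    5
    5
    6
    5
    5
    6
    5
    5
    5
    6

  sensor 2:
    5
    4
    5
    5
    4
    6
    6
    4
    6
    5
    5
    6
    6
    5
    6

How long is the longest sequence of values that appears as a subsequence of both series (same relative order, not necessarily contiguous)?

Pick 5 [1,1], 5 [2,3], 5 [3,4], 6 [5,9], 5 [6,10], 5 [7,11], 6 [8,13], 5 [11,14], 6 [12,15]; all 9 values appear in both, in order, and the DP table's final entry dp[12][15] is also 9, so no common subsequence is longer.

9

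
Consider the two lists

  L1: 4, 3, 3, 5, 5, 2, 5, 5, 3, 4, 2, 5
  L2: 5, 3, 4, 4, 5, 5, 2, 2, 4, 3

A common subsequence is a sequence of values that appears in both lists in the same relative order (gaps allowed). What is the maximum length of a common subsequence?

5

Let dp[i][j] be the LCS length of the first i values of L1 and the first j values of L2. dp[i][j] = dp[i-1][j-1]+1 when the i-th and j-th values match, else max(dp[i-1][j], dp[i][j-1]).
    ·  5  3  4  4  5  5  2  2  4  3
 ·  0  0  0  0  0  0  0  0  0  0  0
 4  0  0  0  1  1  1  1  1  1  1  1
 3  0  0  1  1  1  1  1  1  1  1  2
 3  0  0  1  1  1  1  1  1  1  1  2
 5  0  1  1  1  1  2  2  2  2  2  2
 5  0  1  1  1  1  2  3  3  3  3  3
 2  0  1  1  1  1  2  3  4  4  4  4
 5  0  1  1  1  1  2  3  4  4  4  4
 5  0  1  1  1  1  2  3  4  4  4  4
 3  0  1  2  2  2  2  3  4  4  4  5
 4  0  1  2  3  3  3  3  4  4  5  5
 2  0  1  2  3  3  3  3  4  5  5  5
 5  0  1  2  3  3  4  4  4  5  5  5
dp[12][10] = 5. One LCS (by backtracking along matches): 4, 5, 5, 2, 3.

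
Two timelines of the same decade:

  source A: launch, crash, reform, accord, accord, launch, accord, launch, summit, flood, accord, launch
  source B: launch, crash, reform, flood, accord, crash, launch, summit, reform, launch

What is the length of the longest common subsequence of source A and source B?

7

Pick launch (source A #1, source B #1), then crash (source A #2, source B #2), then reform (source A #3, source B #3), then accord (source A #4, source B #5), then launch (source A #8, source B #7), then summit (source A #9, source B #8), then launch (source A #12, source B #10); all 7 events appear in both, in order. Since dp[12][10] = 7, nothing longer is possible.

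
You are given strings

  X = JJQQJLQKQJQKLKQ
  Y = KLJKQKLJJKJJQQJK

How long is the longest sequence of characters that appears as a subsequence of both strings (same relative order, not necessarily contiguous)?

Match J at X[1]=Y[9], J at X[2]=Y[11], J at X[5]=Y[12], Q at X[7]=Y[13], Q at X[9]=Y[14], J at X[10]=Y[15], K at X[14]=Y[16] — 7 characters in the same relative order in both. Since dp[15][16] = 7, nothing longer is possible.

7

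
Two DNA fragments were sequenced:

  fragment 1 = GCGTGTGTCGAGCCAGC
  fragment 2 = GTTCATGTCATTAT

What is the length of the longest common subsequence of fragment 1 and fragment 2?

One common subsequence of length 8: G (fragment 1 #1, fragment 2 #1); then C (fragment 1 #2, fragment 2 #4); then T (fragment 1 #6, fragment 2 #6); then G (fragment 1 #7, fragment 2 #7); then T (fragment 1 #8, fragment 2 #8); then C (fragment 1 #9, fragment 2 #9); then A (fragment 1 #11, fragment 2 #10); then A (fragment 1 #15, fragment 2 #13). dp[17][14] = 8 confirms this is the maximum.

8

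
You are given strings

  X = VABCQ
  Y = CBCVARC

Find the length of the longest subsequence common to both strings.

3

Match V (X #1, Y #4); then A (X #2, Y #5); then C (X #4, Y #7) — 3 characters in the same relative order in both. Since dp[5][7] = 3, nothing longer is possible.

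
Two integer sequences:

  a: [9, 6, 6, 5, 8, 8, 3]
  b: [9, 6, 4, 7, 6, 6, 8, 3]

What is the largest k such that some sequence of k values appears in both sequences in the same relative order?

Pick 9 [1,1] → 6 [2,5] → 6 [3,6] → 8 [6,7] → 3 [7,8]; all 5 values appear in both, in order. dp[7][8] = 5 confirms this is the maximum.

5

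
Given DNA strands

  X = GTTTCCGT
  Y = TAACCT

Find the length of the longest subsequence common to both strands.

One common subsequence of length 4: T [2,1] → C [5,4] → C [6,5] → T [8,6]. Since dp[8][6] = 4, nothing longer is possible.

4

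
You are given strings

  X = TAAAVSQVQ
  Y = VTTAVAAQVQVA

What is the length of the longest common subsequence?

Let dp[i][j] be the LCS length of the first i characters of X and the first j characters of Y. dp[i][j] = dp[i-1][j-1]+1 when the i-th and j-th characters match, else max(dp[i-1][j], dp[i][j-1]).
    ·  V  T  T  A  V  A  A  Q  V  Q  V  A
 ·  0  0  0  0  0  0  0  0  0  0  0  0  0
 T  0  0  1  1  1  1  1  1  1  1  1  1  1
 A  0  0  1  1  2  2  2  2  2  2  2  2  2
 A  0  0  1  1  2  2  3  3  3  3  3  3  3
 A  0  0  1  1  2  2  3  4  4  4  4  4  4
 V  0  1  1  1  2  3  3  4  4  5  5  5  5
 S  0  1  1  1  2  3  3  4  4  5  5  5  5
 Q  0  1  1  1  2  3  3  4  5  5  6  6  6
 V  0  1  1  1  2  3  3  4  5  6  6  7  7
 Q  0  1  1  1  2  3  3  4  5  6  7  7  7
dp[9][12] = 7. One LCS (by backtracking along matches): TAAAVQV.

7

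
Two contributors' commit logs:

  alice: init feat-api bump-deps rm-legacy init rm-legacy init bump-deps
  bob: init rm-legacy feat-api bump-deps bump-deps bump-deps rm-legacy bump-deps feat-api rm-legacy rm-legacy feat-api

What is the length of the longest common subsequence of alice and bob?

Match init [1,1]; then feat-api [2,3]; then bump-deps [3,8]; then rm-legacy [4,10]; then rm-legacy [6,11] — 5 commits in the same relative order in both. Since dp[8][12] = 5, nothing longer is possible.

5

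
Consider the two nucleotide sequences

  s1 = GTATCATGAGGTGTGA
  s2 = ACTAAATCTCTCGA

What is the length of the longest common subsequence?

8

One common subsequence of length 8: T [2,3]; then A [3,6]; then T [4,7]; then C [5,8]; then T [7,9]; then T [12,11]; then G [15,13]; then A [16,14]. Since dp[16][14] = 8, nothing longer is possible.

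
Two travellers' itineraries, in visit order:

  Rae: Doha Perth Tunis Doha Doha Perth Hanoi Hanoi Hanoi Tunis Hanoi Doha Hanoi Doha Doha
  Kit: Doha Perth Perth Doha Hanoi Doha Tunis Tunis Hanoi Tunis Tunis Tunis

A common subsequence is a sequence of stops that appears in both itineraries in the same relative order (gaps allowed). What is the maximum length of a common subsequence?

6

Match Doha at Rae[1]=Kit[1], then Perth at Rae[2]=Kit[3], then Doha at Rae[4]=Kit[4], then Doha at Rae[5]=Kit[6], then Hanoi at Rae[7]=Kit[9], then Tunis at Rae[10]=Kit[12] — 6 stops in the same relative order in both. The LCS DP gives dp[15][12] = 6, so this is optimal.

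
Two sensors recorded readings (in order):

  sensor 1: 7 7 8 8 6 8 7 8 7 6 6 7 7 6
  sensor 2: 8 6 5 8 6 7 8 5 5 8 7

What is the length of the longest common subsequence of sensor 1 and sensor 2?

One common subsequence of length 6: 8 [3,1], then 8 [4,4], then 6 [5,5], then 8 [6,7], then 8 [8,10], then 7 [13,11]. The LCS DP gives dp[14][11] = 6, so this is optimal.

6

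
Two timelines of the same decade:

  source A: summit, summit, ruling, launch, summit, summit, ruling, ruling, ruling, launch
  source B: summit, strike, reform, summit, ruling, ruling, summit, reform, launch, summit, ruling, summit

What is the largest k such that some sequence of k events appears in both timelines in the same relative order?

6

Taking summit (source A #1, source B #1); then summit (source A #2, source B #4); then ruling (source A #3, source B #6); then launch (source A #4, source B #9); then summit (source A #5, source B #10); then summit (source A #6, source B #12) gives a common subsequence of length 6. dp[10][12] = 6 confirms this is the maximum.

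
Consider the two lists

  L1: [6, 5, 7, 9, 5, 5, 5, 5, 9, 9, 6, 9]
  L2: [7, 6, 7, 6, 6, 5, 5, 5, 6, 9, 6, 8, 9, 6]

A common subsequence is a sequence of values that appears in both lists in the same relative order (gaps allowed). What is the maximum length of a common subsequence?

8

Match 6 [1,2], then 7 [3,3], then 5 [5,6], then 5 [6,7], then 5 [7,8], then 9 [9,10], then 9 [10,13], then 6 [11,14] — 8 values in the same relative order in both. Since dp[12][14] = 8, nothing longer is possible.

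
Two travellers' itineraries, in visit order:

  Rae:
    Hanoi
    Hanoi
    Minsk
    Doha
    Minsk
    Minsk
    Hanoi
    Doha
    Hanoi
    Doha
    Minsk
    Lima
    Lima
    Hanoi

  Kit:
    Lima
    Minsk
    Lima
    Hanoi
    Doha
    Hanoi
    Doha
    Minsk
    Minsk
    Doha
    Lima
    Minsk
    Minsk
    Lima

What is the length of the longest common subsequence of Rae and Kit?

8

Taking Hanoi at Rae[1]=Kit[4], then Hanoi at Rae[2]=Kit[6], then Doha at Rae[4]=Kit[7], then Minsk at Rae[5]=Kit[8], then Minsk at Rae[6]=Kit[9], then Doha at Rae[8]=Kit[10], then Minsk at Rae[11]=Kit[13], then Lima at Rae[13]=Kit[14] gives a common subsequence of length 8. Since dp[14][14] = 8, nothing longer is possible.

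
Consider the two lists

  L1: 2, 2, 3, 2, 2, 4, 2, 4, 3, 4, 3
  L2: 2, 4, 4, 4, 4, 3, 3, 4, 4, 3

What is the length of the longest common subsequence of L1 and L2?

Let dp[i][j] be the LCS length of the first i values of L1 and the first j values of L2. dp[i][j] = dp[i-1][j-1]+1 when the i-th and j-th values match, else max(dp[i-1][j], dp[i][j-1]).
    ·  2  4  4  4  4  3  3  4  4  3
 ·  0  0  0  0  0  0  0  0  0  0  0
 2  0  1  1  1  1  1  1  1  1  1  1
 2  0  1  1  1  1  1  1  1  1  1  1
 3  0  1  1  1  1  1  2  2  2  2  2
 2  0  1  1  1  1  1  2  2  2  2  2
 2  0  1  1  1  1  1  2  2  2  2  2
 4  0  1  2  2  2  2  2  2  3  3  3
 2  0  1  2  2  2  2  2  2  3  3  3
 4  0  1  2  3  3  3  3  3  3  4  4
 3  0  1  2  3  3  3  4  4  4  4  5
 4  0  1  2  3  4  4  4  4  5  5  5
 3  0  1  2  3  4  4  5  5  5  5  6
dp[11][10] = 6. One LCS (by backtracking along matches): 2, 4, 4, 3, 4, 3.

6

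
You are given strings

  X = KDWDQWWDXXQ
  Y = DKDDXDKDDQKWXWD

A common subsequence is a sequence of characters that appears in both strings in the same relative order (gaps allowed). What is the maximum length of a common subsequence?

7

One common subsequence of length 7: K (X #1, Y #7) → D (X #2, Y #8) → D (X #4, Y #9) → Q (X #5, Y #10) → W (X #6, Y #12) → W (X #7, Y #14) → D (X #8, Y #15). Since dp[11][15] = 7, nothing longer is possible.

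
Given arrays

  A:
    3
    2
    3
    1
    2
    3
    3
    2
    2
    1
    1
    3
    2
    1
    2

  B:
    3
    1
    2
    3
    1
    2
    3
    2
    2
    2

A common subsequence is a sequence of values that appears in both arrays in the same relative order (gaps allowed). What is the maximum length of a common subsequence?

Let dp[i][j] be the LCS length of the first i values of A and the first j values of B. dp[i][j] = dp[i-1][j-1]+1 when the i-th and j-th values match, else max(dp[i-1][j], dp[i][j-1]).
    ·  3  1  2  3  1  2  3  2  2  2
 ·  0  0  0  0  0  0  0  0  0  0  0
 3  0  1  1  1  1  1  1  1  1  1  1
 2  0  1  1  2  2  2  2  2  2  2  2
 3  0  1  1  2  3  3  3  3  3  3  3
 1  0  1  2  2  3  4  4  4  4  4  4
 2  0  1  2  3  3  4  5  5  5  5  5
 3  0  1  2  3  4  4  5  6  6  6  6
 3  0  1  2  3  4  4  5  6  6  6  6
 2  0  1  2  3  4  4  5  6  7  7  7
 2  0  1  2  3  4  4  5  6  7  8  8
 1  0  1  2  3  4  5  5  6  7  8  8
 1  0  1  2  3  4  5  5  6  7  8  8
 3  0  1  2  3  4  5  5  6  7  8  8
 2  0  1  2  3  4  5  6  6  7  8  9
 1  0  1  2  3  4  5  6  6  7  8  9
 2  0  1  2  3  4  5  6  6  7  8  9
dp[15][10] = 9. One LCS (by backtracking along matches): 3, 2, 3, 1, 2, 3, 2, 2, 2.

9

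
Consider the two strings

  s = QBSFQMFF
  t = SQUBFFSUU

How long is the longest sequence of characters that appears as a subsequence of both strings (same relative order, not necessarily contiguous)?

Match Q [1,2]; then B [2,4]; then F [4,5]; then F [7,6] — 4 characters in the same relative order in both. Since dp[8][9] = 4, nothing longer is possible.

4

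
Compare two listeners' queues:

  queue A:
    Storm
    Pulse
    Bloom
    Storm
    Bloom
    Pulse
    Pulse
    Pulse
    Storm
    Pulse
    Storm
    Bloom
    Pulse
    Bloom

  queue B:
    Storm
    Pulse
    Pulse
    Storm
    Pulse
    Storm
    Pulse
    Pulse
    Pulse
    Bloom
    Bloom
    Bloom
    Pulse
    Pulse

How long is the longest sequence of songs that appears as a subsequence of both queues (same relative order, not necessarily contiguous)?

Match Storm [1,1], then Pulse [2,3], then Storm [4,4], then Pulse [6,5], then Pulse [7,7], then Pulse [8,8], then Pulse [10,9], then Bloom [12,12], then Pulse [13,14] — 9 songs in the same relative order in both. dp[14][14] = 9 confirms this is the maximum.

9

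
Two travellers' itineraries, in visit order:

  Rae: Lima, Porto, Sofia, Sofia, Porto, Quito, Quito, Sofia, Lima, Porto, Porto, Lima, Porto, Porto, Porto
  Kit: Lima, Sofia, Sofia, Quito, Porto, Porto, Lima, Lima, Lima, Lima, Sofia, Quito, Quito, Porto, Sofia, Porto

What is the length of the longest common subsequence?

9

Taking Lima [1,1], then Sofia [3,2], then Sofia [4,3], then Quito [7,4], then Porto [10,5], then Porto [11,6], then Lima [12,10], then Porto [13,14], then Porto [15,16] gives a common subsequence of length 9. The LCS DP gives dp[15][16] = 9, so this is optimal.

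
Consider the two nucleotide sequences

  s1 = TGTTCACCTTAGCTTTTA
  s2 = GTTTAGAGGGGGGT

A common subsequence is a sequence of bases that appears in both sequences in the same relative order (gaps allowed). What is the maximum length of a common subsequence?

Pick T [1,2] → T [3,3] → T [4,4] → A [6,5] → A [11,7] → G [12,13] → T [17,14]; all 7 bases appear in both, in order. The LCS DP gives dp[18][14] = 7, so this is optimal.

7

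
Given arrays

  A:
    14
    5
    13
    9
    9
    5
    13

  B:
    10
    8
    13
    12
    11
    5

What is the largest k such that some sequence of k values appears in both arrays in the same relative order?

Let dp[i][j] be the LCS length of the first i values of A and the first j values of B. dp[i][j] = dp[i-1][j-1]+1 when the i-th and j-th values match, else max(dp[i-1][j], dp[i][j-1]).
    · 10  8 13 12 11  5
 ·  0  0  0  0  0  0  0
14  0  0  0  0  0  0  0
 5  0  0  0  0  0  0  1
13  0  0  0  1  1  1  1
 9  0  0  0  1  1  1  1
 9  0  0  0  1  1  1  1
 5  0  0  0  1  1  1  2
13  0  0  0  1  1  1  2
dp[7][6] = 2. One LCS (by backtracking along matches): 13, 5.

2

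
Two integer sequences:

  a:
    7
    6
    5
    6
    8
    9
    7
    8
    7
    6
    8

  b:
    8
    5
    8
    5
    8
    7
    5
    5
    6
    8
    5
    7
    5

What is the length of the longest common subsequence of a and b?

Match 5 at a[3]=b[2], then 8 at a[5]=b[3], then 8 at a[8]=b[5], then 7 at a[9]=b[6], then 6 at a[10]=b[9], then 8 at a[11]=b[10] — 6 values in the same relative order in both. Since dp[11][13] = 6, nothing longer is possible.

6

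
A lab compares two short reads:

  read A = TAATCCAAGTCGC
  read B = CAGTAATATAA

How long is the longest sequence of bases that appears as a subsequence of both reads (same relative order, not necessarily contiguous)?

6

Taking T at read A[1]=read B[4], then A at read A[2]=read B[6], then A at read A[3]=read B[8], then T at read A[4]=read B[9], then A at read A[7]=read B[10], then A at read A[8]=read B[11] gives a common subsequence of length 6. Since dp[13][11] = 6, nothing longer is possible.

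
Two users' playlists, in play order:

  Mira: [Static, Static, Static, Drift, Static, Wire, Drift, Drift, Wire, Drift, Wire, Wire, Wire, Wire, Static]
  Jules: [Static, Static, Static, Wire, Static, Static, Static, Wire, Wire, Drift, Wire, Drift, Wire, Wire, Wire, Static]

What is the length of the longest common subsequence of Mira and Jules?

12

One common subsequence of length 12: Static (Mira #1, Jules #3), then Static (Mira #2, Jules #5), then Static (Mira #3, Jules #6), then Static (Mira #5, Jules #7), then Wire (Mira #6, Jules #9), then Drift (Mira #8, Jules #10), then Wire (Mira #9, Jules #11), then Drift (Mira #10, Jules #12), then Wire (Mira #12, Jules #13), then Wire (Mira #13, Jules #14), then Wire (Mira #14, Jules #15), then Static (Mira #15, Jules #16). Since dp[15][16] = 12, nothing longer is possible.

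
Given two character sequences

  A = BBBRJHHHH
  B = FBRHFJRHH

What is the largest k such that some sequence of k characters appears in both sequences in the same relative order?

Taking B [3,2], R [4,3], J [5,6], H [8,8], H [9,9] gives a common subsequence of length 5. The LCS DP gives dp[9][9] = 5, so this is optimal.

5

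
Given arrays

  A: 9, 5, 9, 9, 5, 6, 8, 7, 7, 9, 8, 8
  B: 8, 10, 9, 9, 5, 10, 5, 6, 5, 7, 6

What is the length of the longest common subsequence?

Pick 9 (A #1, B #4); then 5 (A #2, B #5); then 5 (A #5, B #7); then 6 (A #6, B #8); then 7 (A #8, B #10); all 5 values appear in both, in order, and the DP table's final entry dp[12][11] is also 5, so no common subsequence is longer.

5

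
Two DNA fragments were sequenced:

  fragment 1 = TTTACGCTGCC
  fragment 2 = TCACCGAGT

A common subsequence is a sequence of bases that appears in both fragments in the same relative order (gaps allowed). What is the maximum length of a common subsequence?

5

Let dp[i][j] be the LCS length of the first i bases of fragment 1 and the first j bases of fragment 2. dp[i][j] = dp[i-1][j-1]+1 when the i-th and j-th bases match, else max(dp[i-1][j], dp[i][j-1]).
    ·  T  C  A  C  C  G  A  G  T
 ·  0  0  0  0  0  0  0  0  0  0
 T  0  1  1  1  1  1  1  1  1  1
 T  0  1  1  1  1  1  1  1  1  2
 T  0  1  1  1  1  1  1  1  1  2
 A  0  1  1  2  2  2  2  2  2  2
 C  0  1  2  2  3  3  3  3  3  3
 G  0  1  2  2  3  3  4  4  4  4
 C  0  1  2  2  3  4  4  4  4  4
 T  0  1  2  2  3  4  4  4  4  5
 G  0  1  2  2  3  4  5  5  5  5
 C  0  1  2  2  3  4  5  5  5  5
 C  0  1  2  2  3  4  5  5  5  5
dp[11][9] = 5. One LCS (by backtracking along matches): TACGT.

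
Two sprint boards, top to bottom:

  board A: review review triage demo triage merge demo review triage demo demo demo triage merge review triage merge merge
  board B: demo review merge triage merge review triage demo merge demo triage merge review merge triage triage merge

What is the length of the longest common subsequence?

12

Taking review at board A[1]=board B[2], triage at board A[5]=board B[4], merge at board A[6]=board B[5], review at board A[8]=board B[6], triage at board A[9]=board B[7], demo at board A[10]=board B[8], demo at board A[12]=board B[10], triage at board A[13]=board B[11], merge at board A[14]=board B[12], review at board A[15]=board B[13], triage at board A[16]=board B[16], merge at board A[18]=board B[17] gives a common subsequence of length 12. Since dp[18][17] = 12, nothing longer is possible.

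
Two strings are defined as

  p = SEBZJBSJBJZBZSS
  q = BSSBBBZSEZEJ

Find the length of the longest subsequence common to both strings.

Match S at p[1]=q[3], then B at p[3]=q[4], then B at p[6]=q[5], then B at p[9]=q[6], then Z at p[11]=q[7], then Z at p[13]=q[10] — 6 characters in the same relative order in both. The LCS DP gives dp[15][12] = 6, so this is optimal.

6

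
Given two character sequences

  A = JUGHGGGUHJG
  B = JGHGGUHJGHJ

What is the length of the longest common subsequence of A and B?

9

Pick J at A[1]=B[1], then G at A[3]=B[2], then H at A[4]=B[3], then G at A[6]=B[4], then G at A[7]=B[5], then U at A[8]=B[6], then H at A[9]=B[7], then J at A[10]=B[8], then G at A[11]=B[9]; all 9 characters appear in both, in order. The LCS DP gives dp[11][11] = 9, so this is optimal.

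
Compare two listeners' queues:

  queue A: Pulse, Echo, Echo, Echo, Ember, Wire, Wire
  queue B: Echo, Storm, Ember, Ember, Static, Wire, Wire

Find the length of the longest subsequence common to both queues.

4

Taking Echo [2,1]; then Ember [5,4]; then Wire [6,6]; then Wire [7,7] gives a common subsequence of length 4, and the DP table's final entry dp[7][7] is also 4, so no common subsequence is longer.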